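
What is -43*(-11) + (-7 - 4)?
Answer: 462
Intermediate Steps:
-43*(-11) + (-7 - 4) = 473 - 11 = 462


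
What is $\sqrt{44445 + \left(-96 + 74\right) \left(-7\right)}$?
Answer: $\sqrt{44599} \approx 211.18$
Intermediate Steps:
$\sqrt{44445 + \left(-96 + 74\right) \left(-7\right)} = \sqrt{44445 - -154} = \sqrt{44445 + 154} = \sqrt{44599}$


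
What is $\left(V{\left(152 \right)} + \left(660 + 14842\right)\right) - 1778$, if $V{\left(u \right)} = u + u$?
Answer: $14028$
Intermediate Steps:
$V{\left(u \right)} = 2 u$
$\left(V{\left(152 \right)} + \left(660 + 14842\right)\right) - 1778 = \left(2 \cdot 152 + \left(660 + 14842\right)\right) - 1778 = \left(304 + 15502\right) - 1778 = 15806 - 1778 = 14028$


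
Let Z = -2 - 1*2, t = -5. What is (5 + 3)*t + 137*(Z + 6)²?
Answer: 508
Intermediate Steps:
Z = -4 (Z = -2 - 2 = -4)
(5 + 3)*t + 137*(Z + 6)² = (5 + 3)*(-5) + 137*(-4 + 6)² = 8*(-5) + 137*2² = -40 + 137*4 = -40 + 548 = 508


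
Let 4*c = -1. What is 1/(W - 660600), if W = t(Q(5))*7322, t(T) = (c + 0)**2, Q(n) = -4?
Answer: -8/5281139 ≈ -1.5148e-6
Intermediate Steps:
c = -1/4 (c = (1/4)*(-1) = -1/4 ≈ -0.25000)
t(T) = 1/16 (t(T) = (-1/4 + 0)**2 = (-1/4)**2 = 1/16)
W = 3661/8 (W = (1/16)*7322 = 3661/8 ≈ 457.63)
1/(W - 660600) = 1/(3661/8 - 660600) = 1/(-5281139/8) = -8/5281139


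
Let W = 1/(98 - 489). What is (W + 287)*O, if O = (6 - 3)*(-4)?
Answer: -1346592/391 ≈ -3444.0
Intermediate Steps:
W = -1/391 (W = 1/(-391) = -1/391 ≈ -0.0025575)
O = -12 (O = 3*(-4) = -12)
(W + 287)*O = (-1/391 + 287)*(-12) = (112216/391)*(-12) = -1346592/391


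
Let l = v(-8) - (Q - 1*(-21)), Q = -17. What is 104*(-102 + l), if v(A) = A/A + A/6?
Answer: -33176/3 ≈ -11059.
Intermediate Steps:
v(A) = 1 + A/6 (v(A) = 1 + A*(1/6) = 1 + A/6)
l = -13/3 (l = (1 + (1/6)*(-8)) - (-17 - 1*(-21)) = (1 - 4/3) - (-17 + 21) = -1/3 - 1*4 = -1/3 - 4 = -13/3 ≈ -4.3333)
104*(-102 + l) = 104*(-102 - 13/3) = 104*(-319/3) = -33176/3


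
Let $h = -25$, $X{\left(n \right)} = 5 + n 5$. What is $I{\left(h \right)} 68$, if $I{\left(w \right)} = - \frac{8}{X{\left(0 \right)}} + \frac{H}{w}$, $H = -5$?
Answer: $- \frac{476}{5} \approx -95.2$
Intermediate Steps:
$X{\left(n \right)} = 5 + 5 n$
$I{\left(w \right)} = - \frac{8}{5} - \frac{5}{w}$ ($I{\left(w \right)} = - \frac{8}{5 + 5 \cdot 0} - \frac{5}{w} = - \frac{8}{5 + 0} - \frac{5}{w} = - \frac{8}{5} - \frac{5}{w}$)
$I{\left(h \right)} 68 = \left(- \frac{8}{5} - \frac{5}{-25}\right) 68 = \left(- \frac{8}{5} - - \frac{1}{5}\right) 68 = \left(- \frac{8}{5} + \frac{1}{5}\right) 68 = \left(- \frac{7}{5}\right) 68 = - \frac{476}{5}$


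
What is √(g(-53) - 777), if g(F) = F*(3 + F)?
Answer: √1873 ≈ 43.278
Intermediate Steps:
√(g(-53) - 777) = √(-53*(3 - 53) - 777) = √(-53*(-50) - 777) = √(2650 - 777) = √1873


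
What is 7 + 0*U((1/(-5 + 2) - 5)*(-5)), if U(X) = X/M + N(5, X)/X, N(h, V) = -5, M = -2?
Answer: 7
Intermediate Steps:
U(X) = -5/X - X/2 (U(X) = X/(-2) - 5/X = X*(-½) - 5/X = -X/2 - 5/X = -5/X - X/2)
7 + 0*U((1/(-5 + 2) - 5)*(-5)) = 7 + 0*(-5*(-1/(5*(1/(-5 + 2) - 5))) - (1/(-5 + 2) - 5)*(-5)/2) = 7 + 0*(-5*(-1/(5*(1/(-3) - 5))) - (1/(-3) - 5)*(-5)/2) = 7 + 0*(-5*(-1/(5*(-⅓ - 5))) - (-⅓ - 5)*(-5)/2) = 7 + 0*(-5/((-16/3*(-5))) - (-8)*(-5)/3) = 7 + 0*(-5/80/3 - ½*80/3) = 7 + 0*(-5*3/80 - 40/3) = 7 + 0*(-3/16 - 40/3) = 7 + 0*(-649/48) = 7 + 0 = 7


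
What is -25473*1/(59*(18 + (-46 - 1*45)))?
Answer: 25473/4307 ≈ 5.9143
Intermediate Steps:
-25473*1/(59*(18 + (-46 - 1*45))) = -25473*1/(59*(18 + (-46 - 45))) = -25473*1/(59*(18 - 91)) = -25473/((-73*59)) = -25473/(-4307) = -25473*(-1/4307) = 25473/4307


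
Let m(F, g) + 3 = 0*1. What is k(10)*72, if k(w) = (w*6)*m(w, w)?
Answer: -12960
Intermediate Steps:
m(F, g) = -3 (m(F, g) = -3 + 0*1 = -3 + 0 = -3)
k(w) = -18*w (k(w) = (w*6)*(-3) = (6*w)*(-3) = -18*w)
k(10)*72 = -18*10*72 = -180*72 = -12960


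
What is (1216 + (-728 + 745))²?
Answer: 1520289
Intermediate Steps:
(1216 + (-728 + 745))² = (1216 + 17)² = 1233² = 1520289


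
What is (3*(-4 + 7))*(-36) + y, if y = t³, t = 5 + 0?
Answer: -199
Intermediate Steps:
t = 5
y = 125 (y = 5³ = 125)
(3*(-4 + 7))*(-36) + y = (3*(-4 + 7))*(-36) + 125 = (3*3)*(-36) + 125 = 9*(-36) + 125 = -324 + 125 = -199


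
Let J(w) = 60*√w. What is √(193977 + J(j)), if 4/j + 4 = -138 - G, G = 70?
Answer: √(544881393 + 3180*I*√53)/53 ≈ 440.43 + 0.0093564*I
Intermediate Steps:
j = -1/53 (j = 4/(-4 + (-138 - 1*70)) = 4/(-4 + (-138 - 70)) = 4/(-4 - 208) = 4/(-212) = 4*(-1/212) = -1/53 ≈ -0.018868)
√(193977 + J(j)) = √(193977 + 60*√(-1/53)) = √(193977 + 60*(I*√53/53)) = √(193977 + 60*I*√53/53)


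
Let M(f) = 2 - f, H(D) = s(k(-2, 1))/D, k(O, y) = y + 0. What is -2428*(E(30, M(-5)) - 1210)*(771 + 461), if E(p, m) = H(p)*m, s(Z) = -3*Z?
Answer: 18107810336/5 ≈ 3.6216e+9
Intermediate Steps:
k(O, y) = y
H(D) = -3/D (H(D) = (-3*1)/D = -3/D)
E(p, m) = -3*m/p (E(p, m) = (-3/p)*m = -3*m/p)
-2428*(E(30, M(-5)) - 1210)*(771 + 461) = -2428*(-3*(2 - 1*(-5))/30 - 1210)*(771 + 461) = -2428*(-3*(2 + 5)*1/30 - 1210)*1232 = -2428*(-3*7*1/30 - 1210)*1232 = -2428*(-7/10 - 1210)*1232 = -(-14697898)*1232/5 = -2428*(-7457912/5) = 18107810336/5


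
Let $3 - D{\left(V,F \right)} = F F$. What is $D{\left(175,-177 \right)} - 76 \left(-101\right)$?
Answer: $-23650$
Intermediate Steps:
$D{\left(V,F \right)} = 3 - F^{2}$ ($D{\left(V,F \right)} = 3 - F F = 3 - F^{2}$)
$D{\left(175,-177 \right)} - 76 \left(-101\right) = \left(3 - \left(-177\right)^{2}\right) - 76 \left(-101\right) = \left(3 - 31329\right) - -7676 = \left(3 - 31329\right) + 7676 = -31326 + 7676 = -23650$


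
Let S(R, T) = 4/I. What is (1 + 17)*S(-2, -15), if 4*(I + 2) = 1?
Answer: -288/7 ≈ -41.143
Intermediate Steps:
I = -7/4 (I = -2 + (1/4)*1 = -2 + 1/4 = -7/4 ≈ -1.7500)
S(R, T) = -16/7 (S(R, T) = 4/(-7/4) = 4*(-4/7) = -16/7)
(1 + 17)*S(-2, -15) = (1 + 17)*(-16/7) = 18*(-16/7) = -288/7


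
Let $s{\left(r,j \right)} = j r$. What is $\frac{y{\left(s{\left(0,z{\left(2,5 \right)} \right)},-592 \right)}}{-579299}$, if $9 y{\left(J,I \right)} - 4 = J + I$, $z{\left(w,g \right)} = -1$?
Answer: $\frac{28}{248271} \approx 0.00011278$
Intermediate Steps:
$y{\left(J,I \right)} = \frac{4}{9} + \frac{I}{9} + \frac{J}{9}$ ($y{\left(J,I \right)} = \frac{4}{9} + \frac{J + I}{9} = \frac{4}{9} + \frac{I + J}{9} = \frac{4}{9} + \left(\frac{I}{9} + \frac{J}{9}\right) = \frac{4}{9} + \frac{I}{9} + \frac{J}{9}$)
$\frac{y{\left(s{\left(0,z{\left(2,5 \right)} \right)},-592 \right)}}{-579299} = \frac{\frac{4}{9} + \frac{1}{9} \left(-592\right) + \frac{\left(-1\right) 0}{9}}{-579299} = \left(\frac{4}{9} - \frac{592}{9} + \frac{1}{9} \cdot 0\right) \left(- \frac{1}{579299}\right) = \left(\frac{4}{9} - \frac{592}{9} + 0\right) \left(- \frac{1}{579299}\right) = \left(- \frac{196}{3}\right) \left(- \frac{1}{579299}\right) = \frac{28}{248271}$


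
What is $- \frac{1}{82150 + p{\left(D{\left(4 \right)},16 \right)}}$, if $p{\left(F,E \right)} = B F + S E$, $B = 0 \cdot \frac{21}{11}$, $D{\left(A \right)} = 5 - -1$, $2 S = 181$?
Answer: $- \frac{1}{83598} \approx -1.1962 \cdot 10^{-5}$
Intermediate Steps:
$S = \frac{181}{2}$ ($S = \frac{1}{2} \cdot 181 = \frac{181}{2} \approx 90.5$)
$D{\left(A \right)} = 6$ ($D{\left(A \right)} = 5 + 1 = 6$)
$B = 0$ ($B = 0 \cdot 21 \cdot \frac{1}{11} = 0 \cdot \frac{21}{11} = 0$)
$p{\left(F,E \right)} = \frac{181 E}{2}$ ($p{\left(F,E \right)} = 0 F + \frac{181 E}{2} = 0 + \frac{181 E}{2} = \frac{181 E}{2}$)
$- \frac{1}{82150 + p{\left(D{\left(4 \right)},16 \right)}} = - \frac{1}{82150 + \frac{181}{2} \cdot 16} = - \frac{1}{82150 + 1448} = - \frac{1}{83598}$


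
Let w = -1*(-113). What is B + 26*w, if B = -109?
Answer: 2829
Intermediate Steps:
w = 113
B + 26*w = -109 + 26*113 = -109 + 2938 = 2829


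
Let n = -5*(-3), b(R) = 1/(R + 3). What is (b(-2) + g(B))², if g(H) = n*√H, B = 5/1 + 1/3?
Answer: 1201 + 40*√3 ≈ 1270.3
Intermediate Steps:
b(R) = 1/(3 + R)
B = 16/3 (B = 5*1 + 1*(⅓) = 5 + ⅓ = 16/3 ≈ 5.3333)
n = 15
g(H) = 15*√H
(b(-2) + g(B))² = (1/(3 - 2) + 15*√(16/3))² = (1/1 + 15*(4*√3/3))² = (1 + 20*√3)²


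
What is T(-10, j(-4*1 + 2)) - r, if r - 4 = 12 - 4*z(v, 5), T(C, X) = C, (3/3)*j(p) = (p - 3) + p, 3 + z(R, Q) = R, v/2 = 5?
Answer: 2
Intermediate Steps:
v = 10 (v = 2*5 = 10)
z(R, Q) = -3 + R
j(p) = -3 + 2*p (j(p) = (p - 3) + p = (-3 + p) + p = -3 + 2*p)
r = -12 (r = 4 + (12 - 4*(-3 + 10)) = 4 + (12 - 4*7) = 4 + (12 - 28) = 4 - 16 = -12)
T(-10, j(-4*1 + 2)) - r = -10 - 1*(-12) = -10 + 12 = 2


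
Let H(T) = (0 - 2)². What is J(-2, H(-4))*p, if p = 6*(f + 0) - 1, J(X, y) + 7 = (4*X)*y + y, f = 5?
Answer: -1015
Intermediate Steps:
H(T) = 4 (H(T) = (-2)² = 4)
J(X, y) = -7 + y + 4*X*y (J(X, y) = -7 + ((4*X)*y + y) = -7 + (4*X*y + y) = -7 + (y + 4*X*y) = -7 + y + 4*X*y)
p = 29 (p = 6*(5 + 0) - 1 = 6*5 - 1 = 30 - 1 = 29)
J(-2, H(-4))*p = (-7 + 4 + 4*(-2)*4)*29 = (-7 + 4 - 32)*29 = -35*29 = -1015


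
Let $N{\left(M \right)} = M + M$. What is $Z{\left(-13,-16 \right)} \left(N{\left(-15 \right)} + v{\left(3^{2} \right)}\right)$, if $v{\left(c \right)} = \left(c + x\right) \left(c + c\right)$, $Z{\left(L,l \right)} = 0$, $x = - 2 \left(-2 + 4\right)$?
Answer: $0$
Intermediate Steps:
$x = -4$ ($x = \left(-2\right) 2 = -4$)
$v{\left(c \right)} = 2 c \left(-4 + c\right)$ ($v{\left(c \right)} = \left(c - 4\right) \left(c + c\right) = \left(-4 + c\right) 2 c = 2 c \left(-4 + c\right)$)
$N{\left(M \right)} = 2 M$
$Z{\left(-13,-16 \right)} \left(N{\left(-15 \right)} + v{\left(3^{2} \right)}\right) = 0 \left(2 \left(-15\right) + 2 \cdot 3^{2} \left(-4 + 3^{2}\right)\right) = 0 \left(-30 + 2 \cdot 9 \left(-4 + 9\right)\right) = 0 \left(-30 + 2 \cdot 9 \cdot 5\right) = 0 \left(-30 + 90\right) = 0 \cdot 60 = 0$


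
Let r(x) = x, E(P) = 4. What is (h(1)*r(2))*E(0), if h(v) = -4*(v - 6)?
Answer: 160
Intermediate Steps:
h(v) = 24 - 4*v (h(v) = -4*(-6 + v) = 24 - 4*v)
(h(1)*r(2))*E(0) = ((24 - 4*1)*2)*4 = ((24 - 4)*2)*4 = (20*2)*4 = 40*4 = 160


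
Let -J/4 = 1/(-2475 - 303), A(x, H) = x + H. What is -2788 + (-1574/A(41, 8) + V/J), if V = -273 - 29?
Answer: -10415397/49 ≈ -2.1256e+5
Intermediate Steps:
A(x, H) = H + x
J = 2/1389 (J = -4/(-2475 - 303) = -4/(-2778) = -4*(-1/2778) = 2/1389 ≈ 0.0014399)
V = -302
-2788 + (-1574/A(41, 8) + V/J) = -2788 + (-1574/(8 + 41) - 302/2/1389) = -2788 + (-1574/49 - 302*1389/2) = -2788 + (-1574*1/49 - 209739) = -2788 + (-1574/49 - 209739) = -2788 - 10278785/49 = -10415397/49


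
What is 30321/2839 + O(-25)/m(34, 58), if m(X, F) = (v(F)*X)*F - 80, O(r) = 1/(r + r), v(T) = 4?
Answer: 11837315561/1108345600 ≈ 10.680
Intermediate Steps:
O(r) = 1/(2*r)
m(X, F) = -80 + 4*F*X (m(X, F) = (4*X)*F - 80 = 4*F*X - 80 = -80 + 4*F*X)
30321/2839 + O(-25)/m(34, 58) = 30321/2839 + ((½)/(-25))/(-80 + 4*58*34) = 30321*(1/2839) + ((½)*(-1/25))/(-80 + 7888) = 30321/2839 - 1/50/7808 = 30321/2839 - 1/50*1/7808 = 30321/2839 - 1/390400 = 11837315561/1108345600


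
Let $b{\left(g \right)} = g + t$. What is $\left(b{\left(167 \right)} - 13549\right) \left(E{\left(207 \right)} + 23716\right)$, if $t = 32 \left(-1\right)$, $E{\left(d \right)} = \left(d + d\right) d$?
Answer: $-1467679396$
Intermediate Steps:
$E{\left(d \right)} = 2 d^{2}$ ($E{\left(d \right)} = 2 d d = 2 d^{2}$)
$t = -32$
$b{\left(g \right)} = -32 + g$ ($b{\left(g \right)} = g - 32 = -32 + g$)
$\left(b{\left(167 \right)} - 13549\right) \left(E{\left(207 \right)} + 23716\right) = \left(\left(-32 + 167\right) - 13549\right) \left(2 \cdot 207^{2} + 23716\right) = \left(135 - 13549\right) \left(2 \cdot 42849 + 23716\right) = - 13414 \left(85698 + 23716\right) = \left(-13414\right) 109414 = -1467679396$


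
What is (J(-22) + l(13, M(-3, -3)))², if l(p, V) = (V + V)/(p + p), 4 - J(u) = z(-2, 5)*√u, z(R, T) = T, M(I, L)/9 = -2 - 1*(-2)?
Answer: (4 - 5*I*√22)² ≈ -534.0 - 187.62*I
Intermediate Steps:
M(I, L) = 0 (M(I, L) = 9*(-2 - 1*(-2)) = 9*(-2 + 2) = 9*0 = 0)
J(u) = 4 - 5*√u
l(p, V) = V/p (l(p, V) = (2*V)/((2*p)) = (2*V)*(1/(2*p)) = V/p)
(J(-22) + l(13, M(-3, -3)))² = ((4 - 5*I*√22) + 0/13)² = ((4 - 5*I*√22) + 0*(1/13))² = ((4 - 5*I*√22) + 0)² = (4 - 5*I*√22)²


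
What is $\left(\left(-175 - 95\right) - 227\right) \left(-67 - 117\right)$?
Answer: $91448$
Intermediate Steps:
$\left(\left(-175 - 95\right) - 227\right) \left(-67 - 117\right) = \left(\left(-175 - 95\right) - 227\right) \left(-184\right) = \left(-270 - 227\right) \left(-184\right) = \left(-497\right) \left(-184\right) = 91448$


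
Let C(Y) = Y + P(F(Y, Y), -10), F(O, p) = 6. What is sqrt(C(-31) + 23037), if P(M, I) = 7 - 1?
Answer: 2*sqrt(5753) ≈ 151.70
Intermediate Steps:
P(M, I) = 6
C(Y) = 6 + Y (C(Y) = Y + 6 = 6 + Y)
sqrt(C(-31) + 23037) = sqrt((6 - 31) + 23037) = sqrt(-25 + 23037) = sqrt(23012) = 2*sqrt(5753)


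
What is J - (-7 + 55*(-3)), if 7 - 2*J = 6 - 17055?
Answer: 8700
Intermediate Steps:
J = 8528 (J = 7/2 - (6 - 17055)/2 = 7/2 - ½*(-17049) = 7/2 + 17049/2 = 8528)
J - (-7 + 55*(-3)) = 8528 - (-7 + 55*(-3)) = 8528 - (-7 - 165) = 8528 - 1*(-172) = 8528 + 172 = 8700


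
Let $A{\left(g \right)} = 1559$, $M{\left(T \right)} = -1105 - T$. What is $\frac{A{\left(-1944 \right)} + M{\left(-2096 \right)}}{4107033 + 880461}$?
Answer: $\frac{25}{48897} \approx 0.00051128$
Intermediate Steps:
$\frac{A{\left(-1944 \right)} + M{\left(-2096 \right)}}{4107033 + 880461} = \frac{1559 - -991}{4107033 + 880461} = \frac{1559 + \left(-1105 + 2096\right)}{4987494} = \left(1559 + 991\right) \frac{1}{4987494} = 2550 \cdot \frac{1}{4987494} = \frac{25}{48897}$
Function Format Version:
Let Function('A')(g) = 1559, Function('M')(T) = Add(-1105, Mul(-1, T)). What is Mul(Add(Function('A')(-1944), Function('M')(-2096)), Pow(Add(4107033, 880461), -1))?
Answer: Rational(25, 48897) ≈ 0.00051128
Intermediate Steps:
Mul(Add(Function('A')(-1944), Function('M')(-2096)), Pow(Add(4107033, 880461), -1)) = Mul(Add(1559, Add(-1105, Mul(-1, -2096))), Pow(Add(4107033, 880461), -1)) = Mul(Add(1559, Add(-1105, 2096)), Pow(4987494, -1)) = Mul(Add(1559, 991), Rational(1, 4987494)) = Mul(2550, Rational(1, 4987494)) = Rational(25, 48897)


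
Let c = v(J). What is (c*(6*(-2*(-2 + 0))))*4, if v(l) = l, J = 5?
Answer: 480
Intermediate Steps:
c = 5
(c*(6*(-2*(-2 + 0))))*4 = (5*(6*(-2*(-2 + 0))))*4 = (5*(6*(-2*(-2))))*4 = (5*(6*4))*4 = (5*24)*4 = 120*4 = 480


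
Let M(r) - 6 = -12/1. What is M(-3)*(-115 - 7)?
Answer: 732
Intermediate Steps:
M(r) = -6 (M(r) = 6 - 12/1 = 6 - 12*1 = 6 - 12 = -6)
M(-3)*(-115 - 7) = -6*(-115 - 7) = -6*(-122) = 732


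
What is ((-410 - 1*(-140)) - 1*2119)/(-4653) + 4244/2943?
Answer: 2975351/1521531 ≈ 1.9555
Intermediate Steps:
((-410 - 1*(-140)) - 1*2119)/(-4653) + 4244/2943 = ((-410 + 140) - 2119)*(-1/4653) + 4244*(1/2943) = (-270 - 2119)*(-1/4653) + 4244/2943 = -2389*(-1/4653) + 4244/2943 = 2389/4653 + 4244/2943 = 2975351/1521531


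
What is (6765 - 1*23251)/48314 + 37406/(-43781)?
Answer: -1264503525/1057617617 ≈ -1.1956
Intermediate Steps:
(6765 - 1*23251)/48314 + 37406/(-43781) = (6765 - 23251)*(1/48314) + 37406*(-1/43781) = -16486*1/48314 - 37406/43781 = -8243/24157 - 37406/43781 = -1264503525/1057617617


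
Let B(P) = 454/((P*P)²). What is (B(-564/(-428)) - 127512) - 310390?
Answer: -173023077471368/395254161 ≈ -4.3775e+5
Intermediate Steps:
B(P) = 454/P⁴ (B(P) = 454/((P²)²) = 454/(P⁴) = 454/P⁴)
(B(-564/(-428)) - 127512) - 310390 = (454/(-564/(-428))⁴ - 127512) - 310390 = (454/(-564*(-1/428))⁴ - 127512) - 310390 = (454/(141/107)⁴ - 127512) - 310390 = (454*(131079601/395254161) - 127512) - 310390 = (59510138854/395254161 - 127512) - 310390 = -50340138438578/395254161 - 310390 = -173023077471368/395254161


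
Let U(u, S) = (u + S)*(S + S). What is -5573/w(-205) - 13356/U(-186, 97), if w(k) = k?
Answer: 49480699/1769765 ≈ 27.959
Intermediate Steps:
U(u, S) = 2*S*(S + u) (U(u, S) = (S + u)*(2*S) = 2*S*(S + u))
-5573/w(-205) - 13356/U(-186, 97) = -5573/(-205) - 13356*1/(194*(97 - 186)) = -5573*(-1/205) - 13356/(2*97*(-89)) = 5573/205 - 13356/(-17266) = 5573/205 - 13356*(-1/17266) = 5573/205 + 6678/8633 = 49480699/1769765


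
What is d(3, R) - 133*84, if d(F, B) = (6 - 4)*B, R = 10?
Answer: -11152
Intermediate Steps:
d(F, B) = 2*B
d(3, R) - 133*84 = 2*10 - 133*84 = 20 - 11172 = -11152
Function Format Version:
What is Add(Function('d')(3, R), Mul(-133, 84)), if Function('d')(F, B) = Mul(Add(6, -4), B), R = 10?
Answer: -11152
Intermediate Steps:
Function('d')(F, B) = Mul(2, B)
Add(Function('d')(3, R), Mul(-133, 84)) = Add(Mul(2, 10), Mul(-133, 84)) = Add(20, -11172) = -11152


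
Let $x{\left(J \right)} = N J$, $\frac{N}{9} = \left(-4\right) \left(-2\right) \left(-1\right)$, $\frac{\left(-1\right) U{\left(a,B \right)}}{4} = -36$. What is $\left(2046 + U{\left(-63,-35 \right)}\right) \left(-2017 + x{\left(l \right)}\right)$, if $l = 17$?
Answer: $-7097790$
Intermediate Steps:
$U{\left(a,B \right)} = 144$ ($U{\left(a,B \right)} = \left(-4\right) \left(-36\right) = 144$)
$N = -72$ ($N = 9 \left(-4\right) \left(-2\right) \left(-1\right) = 9 \cdot 8 \left(-1\right) = 9 \left(-8\right) = -72$)
$x{\left(J \right)} = - 72 J$
$\left(2046 + U{\left(-63,-35 \right)}\right) \left(-2017 + x{\left(l \right)}\right) = \left(2046 + 144\right) \left(-2017 - 1224\right) = 2190 \left(-2017 - 1224\right) = 2190 \left(-3241\right) = -7097790$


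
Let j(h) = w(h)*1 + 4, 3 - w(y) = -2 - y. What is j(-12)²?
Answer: 9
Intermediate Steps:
w(y) = 5 + y (w(y) = 3 - (-2 - y) = 3 + (2 + y) = 5 + y)
j(h) = 9 + h (j(h) = (5 + h)*1 + 4 = (5 + h) + 4 = 9 + h)
j(-12)² = (9 - 12)² = (-3)² = 9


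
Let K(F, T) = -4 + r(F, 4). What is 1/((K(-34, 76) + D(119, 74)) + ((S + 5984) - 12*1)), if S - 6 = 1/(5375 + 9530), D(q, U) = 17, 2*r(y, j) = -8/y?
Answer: 253385/1518059362 ≈ 0.00016691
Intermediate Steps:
r(y, j) = -4/y (r(y, j) = (-8/y)/2 = -4/y)
S = 89431/14905 (S = 6 + 1/(5375 + 9530) = 6 + 1/14905 = 89431/14905 ≈ 6.0001)
K(F, T) = -4 - 4/F
1/((K(-34, 76) + D(119, 74)) + ((S + 5984) - 12*1)) = 1/(((-4 - 4/(-34)) + 17) + ((89431/14905 + 5984) - 12*1)) = 1/(((-4 - 4*(-1/34)) + 17) + (89280951/14905 - 12)) = 1/(((-4 + 2/17) + 17) + 89102091/14905) = 1/((-66/17 + 17) + 89102091/14905) = 1/(223/17 + 89102091/14905) = 1/(1518059362/253385) = 253385/1518059362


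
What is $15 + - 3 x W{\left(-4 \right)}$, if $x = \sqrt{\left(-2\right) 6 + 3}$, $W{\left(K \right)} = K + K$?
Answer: $15 + 72 i \approx 15.0 + 72.0 i$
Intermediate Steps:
$W{\left(K \right)} = 2 K$
$x = 3 i$ ($x = \sqrt{-12 + 3} = \sqrt{-9} = 3 i \approx 3.0 i$)
$15 + - 3 x W{\left(-4 \right)} = 15 + - 3 \cdot 3 i 2 \left(-4\right) = 15 + - 9 i \left(-8\right) = 15 + 72 i$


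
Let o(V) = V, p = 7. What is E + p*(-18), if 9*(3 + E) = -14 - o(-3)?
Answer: -1172/9 ≈ -130.22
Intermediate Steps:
E = -38/9 (E = -3 + (-14 - 1*(-3))/9 = -3 + (-14 + 3)/9 = -3 + (⅑)*(-11) = -3 - 11/9 = -38/9 ≈ -4.2222)
E + p*(-18) = -38/9 + 7*(-18) = -38/9 - 126 = -1172/9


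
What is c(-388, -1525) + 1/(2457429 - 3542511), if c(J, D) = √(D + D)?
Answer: -1/1085082 + 5*I*√122 ≈ -9.2159e-7 + 55.227*I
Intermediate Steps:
c(J, D) = √2*√D (c(J, D) = √(2*D) = √2*√D)
c(-388, -1525) + 1/(2457429 - 3542511) = √2*√(-1525) + 1/(2457429 - 3542511) = √2*(5*I*√61) + 1/(-1085082) = 5*I*√122 - 1/1085082 = -1/1085082 + 5*I*√122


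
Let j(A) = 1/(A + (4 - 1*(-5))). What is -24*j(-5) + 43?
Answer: 37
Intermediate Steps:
j(A) = 1/(9 + A) (j(A) = 1/(A + (4 + 5)) = 1/(A + 9) = 1/(9 + A))
-24*j(-5) + 43 = -24/(9 - 5) + 43 = -24/4 + 43 = -24*¼ + 43 = -6 + 43 = 37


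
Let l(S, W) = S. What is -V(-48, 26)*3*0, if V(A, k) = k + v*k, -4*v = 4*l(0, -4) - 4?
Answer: 0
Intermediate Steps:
v = 1 (v = -(4*0 - 4)/4 = -(0 - 4)/4 = -1/4*(-4) = 1)
V(A, k) = 2*k (V(A, k) = k + 1*k = k + k = 2*k)
-V(-48, 26)*3*0 = -2*26*3*0 = -52*0 = -1*0 = 0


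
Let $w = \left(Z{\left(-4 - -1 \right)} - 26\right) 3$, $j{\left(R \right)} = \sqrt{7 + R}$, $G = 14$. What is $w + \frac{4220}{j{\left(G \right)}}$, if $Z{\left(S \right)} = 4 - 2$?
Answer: $-72 + \frac{4220 \sqrt{21}}{21} \approx 848.88$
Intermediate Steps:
$Z{\left(S \right)} = 2$
$w = -72$ ($w = \left(2 - 26\right) 3 = \left(-24\right) 3 = -72$)
$w + \frac{4220}{j{\left(G \right)}} = -72 + \frac{4220}{\sqrt{7 + 14}} = -72 + \frac{4220}{\sqrt{21}} = -72 + 4220 \frac{\sqrt{21}}{21} = -72 + \frac{4220 \sqrt{21}}{21}$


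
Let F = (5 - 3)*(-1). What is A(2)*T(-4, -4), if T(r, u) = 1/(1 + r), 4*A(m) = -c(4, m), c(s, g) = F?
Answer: -⅙ ≈ -0.16667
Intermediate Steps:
F = -2 (F = 2*(-1) = -2)
c(s, g) = -2
A(m) = ½ (A(m) = (-1*(-2))/4 = (¼)*2 = ½)
A(2)*T(-4, -4) = 1/(2*(1 - 4)) = (½)/(-3) = (½)*(-⅓) = -⅙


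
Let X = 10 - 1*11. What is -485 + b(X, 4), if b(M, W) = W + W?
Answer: -477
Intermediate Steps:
X = -1 (X = 10 - 11 = -1)
b(M, W) = 2*W
-485 + b(X, 4) = -485 + 2*4 = -485 + 8 = -477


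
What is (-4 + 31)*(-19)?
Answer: -513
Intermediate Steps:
(-4 + 31)*(-19) = 27*(-19) = -513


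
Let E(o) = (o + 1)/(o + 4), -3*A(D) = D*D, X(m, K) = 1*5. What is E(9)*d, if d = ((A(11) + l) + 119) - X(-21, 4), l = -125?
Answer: -1540/39 ≈ -39.487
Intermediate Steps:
X(m, K) = 5
A(D) = -D**2/3 (A(D) = -D*D/3 = -D**2/3)
E(o) = (1 + o)/(4 + o)
d = -154/3 (d = ((-1/3*11**2 - 125) + 119) - 1*5 = ((-1/3*121 - 125) + 119) - 5 = ((-121/3 - 125) + 119) - 5 = (-496/3 + 119) - 5 = -139/3 - 5 = -154/3 ≈ -51.333)
E(9)*d = ((1 + 9)/(4 + 9))*(-154/3) = (10/13)*(-154/3) = -1540/39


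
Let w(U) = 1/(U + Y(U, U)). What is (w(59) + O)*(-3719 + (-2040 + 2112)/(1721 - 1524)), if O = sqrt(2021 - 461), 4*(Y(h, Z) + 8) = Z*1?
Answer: -2930284/51811 - 1465142*sqrt(390)/197 ≈ -1.4693e+5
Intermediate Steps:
Y(h, Z) = -8 + Z/4 (Y(h, Z) = -8 + (Z*1)/4 = -8 + Z/4)
O = 2*sqrt(390) (O = sqrt(1560) = 2*sqrt(390) ≈ 39.497)
w(U) = 1/(-8 + 5*U/4) (w(U) = 1/(U + (-8 + U/4)) = 1/(-8 + 5*U/4))
(w(59) + O)*(-3719 + (-2040 + 2112)/(1721 - 1524)) = (4/(-32 + 5*59) + 2*sqrt(390))*(-3719 + (-2040 + 2112)/(1721 - 1524)) = (4/(-32 + 295) + 2*sqrt(390))*(-3719 + 72/197) = (4/263 + 2*sqrt(390))*(-3719 + 72*(1/197)) = (4*(1/263) + 2*sqrt(390))*(-3719 + 72/197) = (4/263 + 2*sqrt(390))*(-732571/197) = -2930284/51811 - 1465142*sqrt(390)/197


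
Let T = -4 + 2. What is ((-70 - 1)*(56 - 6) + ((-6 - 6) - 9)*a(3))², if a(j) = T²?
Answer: 13205956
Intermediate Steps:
T = -2
a(j) = 4 (a(j) = (-2)² = 4)
((-70 - 1)*(56 - 6) + ((-6 - 6) - 9)*a(3))² = ((-70 - 1)*(56 - 6) + ((-6 - 6) - 9)*4)² = (-71*50 + (-12 - 9)*4)² = (-3550 - 21*4)² = (-3550 - 84)² = (-3634)² = 13205956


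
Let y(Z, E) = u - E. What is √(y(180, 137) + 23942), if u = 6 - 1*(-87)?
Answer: √23898 ≈ 154.59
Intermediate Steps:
u = 93 (u = 6 + 87 = 93)
y(Z, E) = 93 - E
√(y(180, 137) + 23942) = √((93 - 1*137) + 23942) = √((93 - 137) + 23942) = √(-44 + 23942) = √23898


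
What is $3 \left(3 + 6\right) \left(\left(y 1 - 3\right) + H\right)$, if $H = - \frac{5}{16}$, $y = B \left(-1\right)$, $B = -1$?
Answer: $- \frac{999}{16} \approx -62.438$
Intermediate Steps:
$y = 1$ ($y = \left(-1\right) \left(-1\right) = 1$)
$H = - \frac{5}{16}$ ($H = \left(-5\right) \frac{1}{16} = - \frac{5}{16} \approx -0.3125$)
$3 \left(3 + 6\right) \left(\left(y 1 - 3\right) + H\right) = 3 \left(3 + 6\right) \left(\left(1 \cdot 1 - 3\right) - \frac{5}{16}\right) = 3 \cdot 9 \left(\left(1 - 3\right) - \frac{5}{16}\right) = 27 \left(-2 - \frac{5}{16}\right) = 27 \left(- \frac{37}{16}\right) = - \frac{999}{16}$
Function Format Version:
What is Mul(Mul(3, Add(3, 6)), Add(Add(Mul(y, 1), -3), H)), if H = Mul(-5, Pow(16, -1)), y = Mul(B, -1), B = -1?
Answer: Rational(-999, 16) ≈ -62.438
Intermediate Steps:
y = 1 (y = Mul(-1, -1) = 1)
H = Rational(-5, 16) (H = Mul(-5, Rational(1, 16)) = Rational(-5, 16) ≈ -0.31250)
Mul(Mul(3, Add(3, 6)), Add(Add(Mul(y, 1), -3), H)) = Mul(Mul(3, Add(3, 6)), Add(Add(Mul(1, 1), -3), Rational(-5, 16))) = Mul(Mul(3, 9), Add(Add(1, -3), Rational(-5, 16))) = Mul(27, Add(-2, Rational(-5, 16))) = Mul(27, Rational(-37, 16)) = Rational(-999, 16)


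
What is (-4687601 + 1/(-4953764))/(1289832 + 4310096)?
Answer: -23221269080165/27740721728992 ≈ -0.83708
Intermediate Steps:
(-4687601 + 1/(-4953764))/(1289832 + 4310096) = (-4687601 - 1/4953764)/5599928 = -23221269080165/4953764*1/5599928 = -23221269080165/27740721728992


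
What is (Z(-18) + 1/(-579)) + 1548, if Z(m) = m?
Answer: 885869/579 ≈ 1530.0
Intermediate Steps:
(Z(-18) + 1/(-579)) + 1548 = (-18 + 1/(-579)) + 1548 = (-18 - 1/579) + 1548 = -10423/579 + 1548 = 885869/579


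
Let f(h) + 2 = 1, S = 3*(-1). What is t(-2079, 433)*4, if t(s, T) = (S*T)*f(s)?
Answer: 5196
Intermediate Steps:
S = -3
f(h) = -1 (f(h) = -2 + 1 = -1)
t(s, T) = 3*T (t(s, T) = -3*T*(-1) = 3*T)
t(-2079, 433)*4 = (3*433)*4 = 1299*4 = 5196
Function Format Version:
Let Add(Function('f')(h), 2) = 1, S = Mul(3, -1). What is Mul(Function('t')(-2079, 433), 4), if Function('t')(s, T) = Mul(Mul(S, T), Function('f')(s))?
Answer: 5196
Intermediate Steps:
S = -3
Function('f')(h) = -1 (Function('f')(h) = Add(-2, 1) = -1)
Function('t')(s, T) = Mul(3, T) (Function('t')(s, T) = Mul(Mul(-3, T), -1) = Mul(3, T))
Mul(Function('t')(-2079, 433), 4) = Mul(Mul(3, 433), 4) = Mul(1299, 4) = 5196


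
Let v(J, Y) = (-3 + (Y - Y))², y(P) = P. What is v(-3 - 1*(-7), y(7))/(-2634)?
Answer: -3/878 ≈ -0.0034169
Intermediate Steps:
v(J, Y) = 9 (v(J, Y) = (-3 + 0)² = (-3)² = 9)
v(-3 - 1*(-7), y(7))/(-2634) = 9/(-2634) = 9*(-1/2634) = -3/878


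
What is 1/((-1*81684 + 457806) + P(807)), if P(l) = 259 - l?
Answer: 1/375574 ≈ 2.6626e-6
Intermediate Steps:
1/((-1*81684 + 457806) + P(807)) = 1/((-1*81684 + 457806) + (259 - 1*807)) = 1/((-81684 + 457806) + (259 - 807)) = 1/(376122 - 548) = 1/375574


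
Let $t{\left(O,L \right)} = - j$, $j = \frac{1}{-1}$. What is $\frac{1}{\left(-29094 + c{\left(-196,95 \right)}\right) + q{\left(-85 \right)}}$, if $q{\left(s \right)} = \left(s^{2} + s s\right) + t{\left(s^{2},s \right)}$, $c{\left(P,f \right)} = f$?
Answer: $- \frac{1}{14548} \approx -6.8738 \cdot 10^{-5}$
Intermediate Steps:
$j = -1$
$t{\left(O,L \right)} = 1$ ($t{\left(O,L \right)} = \left(-1\right) \left(-1\right) = 1$)
$q{\left(s \right)} = 1 + 2 s^{2}$ ($q{\left(s \right)} = \left(s^{2} + s s\right) + 1 = \left(s^{2} + s^{2}\right) + 1 = 2 s^{2} + 1 = 1 + 2 s^{2}$)
$\frac{1}{\left(-29094 + c{\left(-196,95 \right)}\right) + q{\left(-85 \right)}} = \frac{1}{\left(-29094 + 95\right) + \left(1 + 2 \left(-85\right)^{2}\right)} = \frac{1}{-28999 + \left(1 + 2 \cdot 7225\right)} = \frac{1}{-28999 + \left(1 + 14450\right)} = \frac{1}{-28999 + 14451} = \frac{1}{-14548} = - \frac{1}{14548}$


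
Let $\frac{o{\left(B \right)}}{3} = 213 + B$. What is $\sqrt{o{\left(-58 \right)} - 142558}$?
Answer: $i \sqrt{142093} \approx 376.95 i$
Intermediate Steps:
$o{\left(B \right)} = 639 + 3 B$ ($o{\left(B \right)} = 3 \left(213 + B\right) = 639 + 3 B$)
$\sqrt{o{\left(-58 \right)} - 142558} = \sqrt{\left(639 + 3 \left(-58\right)\right) - 142558} = \sqrt{\left(639 - 174\right) - 142558} = \sqrt{465 - 142558} = \sqrt{-142093} = i \sqrt{142093}$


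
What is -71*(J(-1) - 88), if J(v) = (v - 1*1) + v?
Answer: 6461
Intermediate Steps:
J(v) = -1 + 2*v (J(v) = (v - 1) + v = (-1 + v) + v = -1 + 2*v)
-71*(J(-1) - 88) = -71*((-1 + 2*(-1)) - 88) = -71*((-1 - 2) - 88) = -71*(-3 - 88) = -71*(-91) = 6461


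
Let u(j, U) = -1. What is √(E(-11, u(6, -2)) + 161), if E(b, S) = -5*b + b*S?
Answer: √227 ≈ 15.067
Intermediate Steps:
E(b, S) = -5*b + S*b
√(E(-11, u(6, -2)) + 161) = √(-11*(-5 - 1) + 161) = √(-11*(-6) + 161) = √(66 + 161) = √227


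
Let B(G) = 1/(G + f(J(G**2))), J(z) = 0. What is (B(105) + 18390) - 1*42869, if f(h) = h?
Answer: -2570294/105 ≈ -24479.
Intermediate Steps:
B(G) = 1/G (B(G) = 1/(G + 0) = 1/G)
(B(105) + 18390) - 1*42869 = (1/105 + 18390) - 1*42869 = (1/105 + 18390) - 42869 = 1930951/105 - 42869 = -2570294/105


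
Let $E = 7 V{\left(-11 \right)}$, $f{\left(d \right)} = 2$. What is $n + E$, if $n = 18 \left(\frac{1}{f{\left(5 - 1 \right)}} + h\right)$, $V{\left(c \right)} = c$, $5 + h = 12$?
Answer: $58$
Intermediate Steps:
$h = 7$ ($h = -5 + 12 = 7$)
$E = -77$ ($E = 7 \left(-11\right) = -77$)
$n = 135$ ($n = 18 \left(\frac{1}{2} + 7\right) = 18 \cdot \frac{15}{2} = 135$)
$n + E = 135 - 77 = 58$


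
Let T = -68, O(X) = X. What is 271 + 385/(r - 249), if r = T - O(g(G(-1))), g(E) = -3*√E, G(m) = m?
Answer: 27112913/100498 - 1155*I/100498 ≈ 269.79 - 0.011493*I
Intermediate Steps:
r = -68 + 3*I (r = -68 - (-3)*√(-1) = -68 - (-3)*I = -68 + 3*I ≈ -68.0 + 3.0*I)
271 + 385/(r - 249) = 271 + 385/((-68 + 3*I) - 249) = 271 + 385/(-317 + 3*I) = 271 + 385*((-317 - 3*I)/100498) = 271 + 385*(-317 - 3*I)/100498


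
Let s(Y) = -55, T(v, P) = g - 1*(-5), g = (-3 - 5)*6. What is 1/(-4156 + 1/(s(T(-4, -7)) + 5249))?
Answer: -5194/21586263 ≈ -0.00024062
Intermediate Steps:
g = -48 (g = -8*6 = -48)
T(v, P) = -43 (T(v, P) = -48 - 1*(-5) = -48 + 5 = -43)
1/(-4156 + 1/(s(T(-4, -7)) + 5249)) = 1/(-4156 + 1/(-55 + 5249)) = 1/(-4156 + 1/5194) = 1/(-21586263/5194) = -5194/21586263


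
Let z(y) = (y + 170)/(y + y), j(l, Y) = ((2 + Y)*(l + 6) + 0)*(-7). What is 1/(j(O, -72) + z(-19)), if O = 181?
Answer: 38/3481789 ≈ 1.0914e-5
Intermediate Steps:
j(l, Y) = -7*(2 + Y)*(6 + l) (j(l, Y) = ((2 + Y)*(6 + l) + 0)*(-7) = ((2 + Y)*(6 + l))*(-7) = -7*(2 + Y)*(6 + l))
z(y) = (170 + y)/(2*y) (z(y) = (170 + y)/((2*y)) = (170 + y)*(1/(2*y)) = (170 + y)/(2*y))
1/(j(O, -72) + z(-19)) = 1/((-84 - 42*(-72) - 14*181 - 7*(-72)*181) + (½)*(170 - 19)/(-19)) = 1/((-84 + 3024 - 2534 + 91224) + (½)*(-1/19)*151) = 1/(91630 - 151/38) = 1/(3481789/38) = 38/3481789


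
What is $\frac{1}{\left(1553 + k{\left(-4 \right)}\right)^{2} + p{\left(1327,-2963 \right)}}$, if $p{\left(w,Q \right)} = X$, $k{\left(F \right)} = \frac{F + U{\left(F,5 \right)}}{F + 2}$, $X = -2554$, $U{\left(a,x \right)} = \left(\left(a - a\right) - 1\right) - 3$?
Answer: $\frac{1}{2421695} \approx 4.1293 \cdot 10^{-7}$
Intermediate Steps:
$U{\left(a,x \right)} = -4$ ($U{\left(a,x \right)} = \left(0 - 1\right) - 3 = -1 - 3 = -4$)
$k{\left(F \right)} = \frac{-4 + F}{2 + F}$ ($k{\left(F \right)} = \frac{F - 4}{F + 2} = \frac{-4 + F}{2 + F}$)
$p{\left(w,Q \right)} = -2554$
$\frac{1}{\left(1553 + k{\left(-4 \right)}\right)^{2} + p{\left(1327,-2963 \right)}} = \frac{1}{\left(1553 + \frac{-4 - 4}{2 - 4}\right)^{2} - 2554} = \frac{1}{\left(1553 + \frac{1}{-2} \left(-8\right)\right)^{2} - 2554} = \frac{1}{\left(1553 - -4\right)^{2} - 2554} = \frac{1}{\left(1553 + 4\right)^{2} - 2554} = \frac{1}{1557^{2} - 2554} = \frac{1}{2424249 - 2554} = \frac{1}{2421695}$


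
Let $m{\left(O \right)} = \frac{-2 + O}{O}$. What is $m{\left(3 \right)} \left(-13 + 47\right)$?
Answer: $\frac{34}{3} \approx 11.333$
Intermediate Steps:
$m{\left(O \right)} = \frac{-2 + O}{O}$
$m{\left(3 \right)} \left(-13 + 47\right) = \frac{-2 + 3}{3} \left(-13 + 47\right) = \frac{1}{3} \cdot 1 \cdot 34 = \frac{1}{3} \cdot 34 = \frac{34}{3}$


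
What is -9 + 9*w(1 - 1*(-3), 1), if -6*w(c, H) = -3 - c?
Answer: 3/2 ≈ 1.5000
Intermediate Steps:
w(c, H) = ½ + c/6 (w(c, H) = -(-3 - c)/6 = ½ + c/6)
-9 + 9*w(1 - 1*(-3), 1) = -9 + 9*(½ + (1 - 1*(-3))/6) = -9 + 9*(½ + (1 + 3)/6) = -9 + 9*(½ + (⅙)*4) = -9 + 9*(½ + ⅔) = -9 + 9*(7/6) = -9 + 21/2 = 3/2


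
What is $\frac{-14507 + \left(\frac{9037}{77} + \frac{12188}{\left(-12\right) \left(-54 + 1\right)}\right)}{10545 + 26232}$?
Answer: $- \frac{25133957}{64322973} \approx -0.39075$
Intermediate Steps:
$\frac{-14507 + \left(\frac{9037}{77} + \frac{12188}{\left(-12\right) \left(-54 + 1\right)}\right)}{10545 + 26232} = \frac{-14507 + \left(9037 \cdot \frac{1}{77} + \frac{12188}{\left(-12\right) \left(-53\right)}\right)}{36777} = \left(-14507 + \left(\frac{1291}{11} + \frac{12188}{636}\right)\right) \frac{1}{36777} = \left(-14507 + \left(\frac{1291}{11} + 12188 \cdot \frac{1}{636}\right)\right) \frac{1}{36777} = \left(-14507 + \left(\frac{1291}{11} + \frac{3047}{159}\right)\right) \frac{1}{36777} = \left(-14507 + \frac{238786}{1749}\right) \frac{1}{36777} = \left(- \frac{25133957}{1749}\right) \frac{1}{36777} = - \frac{25133957}{64322973}$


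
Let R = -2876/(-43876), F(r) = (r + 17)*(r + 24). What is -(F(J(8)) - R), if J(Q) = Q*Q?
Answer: -78186313/10969 ≈ -7127.9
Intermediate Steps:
J(Q) = Q²
F(r) = (17 + r)*(24 + r)
R = 719/10969 (R = -2876*(-1/43876) = 719/10969 ≈ 0.065548)
-(F(J(8)) - R) = -((408 + (8²)² + 41*8²) - 1*719/10969) = -((408 + 64² + 41*64) - 719/10969) = -((408 + 4096 + 2624) - 719/10969) = -(7128 - 719/10969) = -1*78186313/10969 = -78186313/10969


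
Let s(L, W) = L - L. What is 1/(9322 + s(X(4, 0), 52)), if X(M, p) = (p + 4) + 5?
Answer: 1/9322 ≈ 0.00010727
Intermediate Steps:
X(M, p) = 9 + p (X(M, p) = (4 + p) + 5 = 9 + p)
s(L, W) = 0
1/(9322 + s(X(4, 0), 52)) = 1/(9322 + 0) = 1/9322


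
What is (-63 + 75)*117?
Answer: 1404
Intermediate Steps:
(-63 + 75)*117 = 12*117 = 1404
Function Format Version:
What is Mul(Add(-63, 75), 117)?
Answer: 1404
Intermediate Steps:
Mul(Add(-63, 75), 117) = Mul(12, 117) = 1404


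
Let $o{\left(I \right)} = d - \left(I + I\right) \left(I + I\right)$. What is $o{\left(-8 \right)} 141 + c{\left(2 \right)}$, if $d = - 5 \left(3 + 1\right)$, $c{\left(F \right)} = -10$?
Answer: $-38926$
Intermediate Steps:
$d = -20$ ($d = \left(-5\right) 4 = -20$)
$o{\left(I \right)} = -20 - 4 I^{2}$ ($o{\left(I \right)} = -20 - \left(I + I\right) \left(I + I\right) = -20 - 2 I 2 I = -20 - 4 I^{2}$)
$o{\left(-8 \right)} 141 + c{\left(2 \right)} = \left(-20 - 4 \left(-8\right)^{2}\right) 141 - 10 = \left(-20 - 256\right) 141 - 10 = \left(-276\right) 141 - 10 = -38916 - 10 = -38926$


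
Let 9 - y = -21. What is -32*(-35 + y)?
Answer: 160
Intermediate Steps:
y = 30 (y = 9 - 1*(-21) = 9 + 21 = 30)
-32*(-35 + y) = -32*(-35 + 30) = -32*(-5) = 160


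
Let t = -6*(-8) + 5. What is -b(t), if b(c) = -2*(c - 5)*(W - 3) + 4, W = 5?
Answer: 188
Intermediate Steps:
t = 53 (t = 48 + 5 = 53)
b(c) = 24 - 4*c (b(c) = -2*(c - 5)*(5 - 3) + 4 = -2*(-5 + c)*2 + 4 = -2*(-10 + 2*c) + 4 = (20 - 4*c) + 4 = 24 - 4*c)
-b(t) = -(24 - 4*53) = -(24 - 212) = -1*(-188) = 188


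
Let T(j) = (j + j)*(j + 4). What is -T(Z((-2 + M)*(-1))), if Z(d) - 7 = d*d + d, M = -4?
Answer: -5194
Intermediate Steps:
Z(d) = 7 + d + d² (Z(d) = 7 + (d*d + d) = 7 + (d² + d) = 7 + (d + d²) = 7 + d + d²)
T(j) = 2*j*(4 + j) (T(j) = (2*j)*(4 + j) = 2*j*(4 + j))
-T(Z((-2 + M)*(-1))) = -2*(7 + (-2 - 4)*(-1) + ((-2 - 4)*(-1))²)*(4 + (7 + (-2 - 4)*(-1) + ((-2 - 4)*(-1))²)) = -2*(7 - 6*(-1) + (-6*(-1))²)*(4 + (7 - 6*(-1) + (-6*(-1))²)) = -2*(7 + 6 + 6²)*(4 + (7 + 6 + 6²)) = -2*(7 + 6 + 36)*(4 + (7 + 6 + 36)) = -2*49*(4 + 49) = -2*49*53 = -1*5194 = -5194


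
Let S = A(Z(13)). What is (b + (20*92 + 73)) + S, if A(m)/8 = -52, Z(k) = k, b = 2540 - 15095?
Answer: -11058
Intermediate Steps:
b = -12555
A(m) = -416 (A(m) = 8*(-52) = -416)
S = -416
(b + (20*92 + 73)) + S = (-12555 + (20*92 + 73)) - 416 = (-12555 + (1840 + 73)) - 416 = (-12555 + 1913) - 416 = -10642 - 416 = -11058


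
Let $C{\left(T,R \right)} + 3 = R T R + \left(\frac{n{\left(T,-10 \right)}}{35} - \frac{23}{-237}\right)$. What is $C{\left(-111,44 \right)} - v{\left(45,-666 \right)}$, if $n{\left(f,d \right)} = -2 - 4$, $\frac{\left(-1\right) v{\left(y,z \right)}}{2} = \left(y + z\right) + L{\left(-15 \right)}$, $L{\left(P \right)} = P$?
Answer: $- \frac{1793139062}{8295} \approx -2.1617 \cdot 10^{5}$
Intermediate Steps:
$v{\left(y,z \right)} = 30 - 2 y - 2 z$ ($v{\left(y,z \right)} = - 2 \left(\left(y + z\right) - 15\right) = - 2 \left(-15 + y + z\right) = 30 - 2 y - 2 z$)
$n{\left(f,d \right)} = -6$ ($n{\left(f,d \right)} = -2 - 4 = -6$)
$C{\left(T,R \right)} = - \frac{25502}{8295} + T R^{2}$ ($C{\left(T,R \right)} = -3 + \left(R T R - \left(- \frac{23}{237} + \frac{6}{35}\right)\right) = -3 + \left(T R^{2} - \frac{617}{8295}\right) = -3 + \left(- \frac{617}{8295} + T R^{2}\right) = - \frac{25502}{8295} + T R^{2}$)
$C{\left(-111,44 \right)} - v{\left(45,-666 \right)} = \left(- \frac{25502}{8295} - 111 \cdot 44^{2}\right) - \left(30 - 90 - -1332\right) = \left(- \frac{25502}{8295} - 214896\right) - \left(30 - 90 + 1332\right) = \left(- \frac{25502}{8295} - 214896\right) - 1272 = - \frac{1782587822}{8295} - 1272 = - \frac{1793139062}{8295}$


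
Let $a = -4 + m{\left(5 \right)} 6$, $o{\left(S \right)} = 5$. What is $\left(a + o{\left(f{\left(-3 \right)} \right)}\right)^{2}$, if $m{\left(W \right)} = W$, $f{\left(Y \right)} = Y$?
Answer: $961$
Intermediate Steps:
$a = 26$ ($a = -4 + 5 \cdot 6 = -4 + 30 = 26$)
$\left(a + o{\left(f{\left(-3 \right)} \right)}\right)^{2} = \left(26 + 5\right)^{2} = 31^{2} = 961$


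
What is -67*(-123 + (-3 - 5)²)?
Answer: 3953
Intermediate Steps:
-67*(-123 + (-3 - 5)²) = -67*(-123 + (-8)²) = -67*(-123 + 64) = -67*(-59) = 3953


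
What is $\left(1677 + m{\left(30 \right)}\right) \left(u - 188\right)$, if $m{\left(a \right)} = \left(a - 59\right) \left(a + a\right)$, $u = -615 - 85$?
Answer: $55944$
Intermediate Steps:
$u = -700$
$m{\left(a \right)} = 2 a \left(-59 + a\right)$ ($m{\left(a \right)} = \left(-59 + a\right) 2 a = 2 a \left(-59 + a\right)$)
$\left(1677 + m{\left(30 \right)}\right) \left(u - 188\right) = \left(1677 + 2 \cdot 30 \left(-59 + 30\right)\right) \left(-700 - 188\right) = \left(1677 + 2 \cdot 30 \left(-29\right)\right) \left(-888\right) = \left(1677 - 1740\right) \left(-888\right) = \left(-63\right) \left(-888\right) = 55944$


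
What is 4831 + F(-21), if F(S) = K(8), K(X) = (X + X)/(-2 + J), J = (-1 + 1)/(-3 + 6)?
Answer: 4823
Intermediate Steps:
J = 0 (J = 0/3 = 0*(⅓) = 0)
K(X) = -X (K(X) = (X + X)/(-2 + 0) = (2*X)/(-2) = (2*X)*(-½) = -X)
F(S) = -8 (F(S) = -1*8 = -8)
4831 + F(-21) = 4831 - 8 = 4823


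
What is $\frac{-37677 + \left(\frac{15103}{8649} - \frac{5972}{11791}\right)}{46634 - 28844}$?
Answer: $- \frac{1921093779199}{907115293305} \approx -2.1178$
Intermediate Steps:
$\frac{-37677 + \left(\frac{15103}{8649} - \frac{5972}{11791}\right)}{46634 - 28844} = \frac{-37677 + \left(15103 \cdot \frac{1}{8649} - \frac{5972}{11791}\right)}{17790} = \left(-37677 + \left(\frac{15103}{8649} - \frac{5972}{11791}\right)\right) \frac{1}{17790} = \left(-37677 + \frac{126427645}{101980359}\right) \frac{1}{17790} = \left(- \frac{3842187558398}{101980359}\right) \frac{1}{17790} = - \frac{1921093779199}{907115293305}$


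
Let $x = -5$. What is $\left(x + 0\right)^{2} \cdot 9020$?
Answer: $225500$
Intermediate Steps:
$\left(x + 0\right)^{2} \cdot 9020 = \left(-5 + 0\right)^{2} \cdot 9020 = \left(-5\right)^{2} \cdot 9020 = 25 \cdot 9020 = 225500$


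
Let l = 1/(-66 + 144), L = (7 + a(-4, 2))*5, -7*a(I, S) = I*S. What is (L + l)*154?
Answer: 244607/39 ≈ 6272.0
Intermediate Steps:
a(I, S) = -I*S/7
L = 285/7 (L = (7 - ⅐*(-4)*2)*5 = (7 + 8/7)*5 = (57/7)*5 = 285/7 ≈ 40.714)
l = 1/78 ≈ 0.012821
(L + l)*154 = (285/7 + 1/78)*154 = (22237/546)*154 = 244607/39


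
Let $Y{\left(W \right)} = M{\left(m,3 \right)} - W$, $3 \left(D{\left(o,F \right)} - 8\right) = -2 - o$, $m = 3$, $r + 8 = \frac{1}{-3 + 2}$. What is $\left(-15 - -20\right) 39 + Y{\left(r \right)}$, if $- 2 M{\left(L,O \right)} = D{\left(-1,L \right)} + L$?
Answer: $\frac{596}{3} \approx 198.67$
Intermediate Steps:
$r = -9$ ($r = -8 + \frac{1}{-3 + 2} = -8 + \frac{1}{-1} = -8 - 1 = -9$)
$D{\left(o,F \right)} = \frac{22}{3} - \frac{o}{3}$ ($D{\left(o,F \right)} = 8 + \frac{-2 - o}{3} = 8 - \left(\frac{2}{3} + \frac{o}{3}\right) = \frac{22}{3} - \frac{o}{3}$)
$M{\left(L,O \right)} = - \frac{23}{6} - \frac{L}{2}$ ($M{\left(L,O \right)} = - \frac{\left(\frac{22}{3} - - \frac{1}{3}\right) + L}{2} = - \frac{\left(\frac{22}{3} + \frac{1}{3}\right) + L}{2} = - \frac{\frac{23}{3} + L}{2} = - \frac{23}{6} - \frac{L}{2}$)
$Y{\left(W \right)} = - \frac{16}{3} - W$ ($Y{\left(W \right)} = \left(- \frac{23}{6} - \frac{3}{2}\right) - W = - \frac{16}{3} - W$)
$\left(-15 - -20\right) 39 + Y{\left(r \right)} = \left(-15 - -20\right) 39 - - \frac{11}{3} = \left(-15 + 20\right) 39 + \left(- \frac{16}{3} + 9\right) = 5 \cdot 39 + \frac{11}{3} = 195 + \frac{11}{3} = \frac{596}{3}$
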